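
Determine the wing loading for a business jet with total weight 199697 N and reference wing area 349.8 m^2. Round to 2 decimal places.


Step 1: Wing loading = W / S = 199697 / 349.8
Step 2: Wing loading = 570.89 N/m^2

570.89


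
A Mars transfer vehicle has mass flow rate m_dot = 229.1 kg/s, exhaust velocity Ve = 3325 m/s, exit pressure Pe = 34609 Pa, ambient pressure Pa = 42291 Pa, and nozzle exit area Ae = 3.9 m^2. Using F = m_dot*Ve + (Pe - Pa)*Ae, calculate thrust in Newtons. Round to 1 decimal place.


Step 1: Momentum thrust = m_dot * Ve = 229.1 * 3325 = 761757.5 N
Step 2: Pressure thrust = (Pe - Pa) * Ae = (34609 - 42291) * 3.9 = -29959.8 N
Step 3: Total thrust F = 761757.5 + -29959.8 = 731797.7 N

731797.7


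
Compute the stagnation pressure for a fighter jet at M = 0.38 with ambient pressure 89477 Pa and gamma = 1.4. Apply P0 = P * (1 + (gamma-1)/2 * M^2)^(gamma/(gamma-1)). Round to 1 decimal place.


Step 1: (gamma-1)/2 * M^2 = 0.2 * 0.1444 = 0.02888
Step 2: 1 + 0.02888 = 1.02888
Step 3: Exponent gamma/(gamma-1) = 3.5
Step 4: P0 = 89477 * 1.02888^3.5 = 98852.6 Pa

98852.6


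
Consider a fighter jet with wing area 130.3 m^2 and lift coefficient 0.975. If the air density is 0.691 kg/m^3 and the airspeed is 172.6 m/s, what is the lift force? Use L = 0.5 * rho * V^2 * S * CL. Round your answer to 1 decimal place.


Step 1: Calculate dynamic pressure q = 0.5 * 0.691 * 172.6^2 = 0.5 * 0.691 * 29790.76 = 10292.7076 Pa
Step 2: Multiply by wing area and lift coefficient: L = 10292.7076 * 130.3 * 0.975
Step 3: L = 1341139.7977 * 0.975 = 1307611.3 N

1307611.3


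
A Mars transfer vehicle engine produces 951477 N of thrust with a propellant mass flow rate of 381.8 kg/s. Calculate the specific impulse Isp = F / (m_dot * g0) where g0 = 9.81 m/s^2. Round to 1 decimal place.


Step 1: m_dot * g0 = 381.8 * 9.81 = 3745.46
Step 2: Isp = 951477 / 3745.46 = 254.0 s

254.0


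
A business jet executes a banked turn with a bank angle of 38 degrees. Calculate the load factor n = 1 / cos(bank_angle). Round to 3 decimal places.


Step 1: Convert 38 degrees to radians = 0.663225
Step 2: cos(38 deg) = 0.788011
Step 3: n = 1 / 0.788011 = 1.269

1.269


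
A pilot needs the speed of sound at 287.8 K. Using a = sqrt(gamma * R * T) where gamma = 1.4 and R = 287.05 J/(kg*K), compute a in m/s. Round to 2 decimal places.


Step 1: gamma * R * T = 1.4 * 287.05 * 287.8 = 115658.186
Step 2: a = sqrt(115658.186) = 340.09 m/s

340.09


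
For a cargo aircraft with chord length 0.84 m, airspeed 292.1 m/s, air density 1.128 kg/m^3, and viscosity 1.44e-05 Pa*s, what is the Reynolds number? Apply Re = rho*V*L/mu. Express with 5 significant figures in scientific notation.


Step 1: Numerator = rho * V * L = 1.128 * 292.1 * 0.84 = 276.770592
Step 2: Re = 276.770592 / 1.44e-05
Step 3: Re = 1.9220e+07

1.9220e+07


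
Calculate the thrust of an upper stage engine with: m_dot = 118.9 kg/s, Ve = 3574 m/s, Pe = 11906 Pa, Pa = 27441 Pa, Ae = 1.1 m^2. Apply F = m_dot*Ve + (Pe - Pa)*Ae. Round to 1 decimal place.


Step 1: Momentum thrust = m_dot * Ve = 118.9 * 3574 = 424948.6 N
Step 2: Pressure thrust = (Pe - Pa) * Ae = (11906 - 27441) * 1.1 = -17088.5 N
Step 3: Total thrust F = 424948.6 + -17088.5 = 407860.1 N

407860.1


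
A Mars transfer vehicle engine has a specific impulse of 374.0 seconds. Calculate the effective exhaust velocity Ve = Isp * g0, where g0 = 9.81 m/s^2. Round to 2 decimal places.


Step 1: Ve = Isp * g0 = 374.0 * 9.81
Step 2: Ve = 3668.94 m/s

3668.94


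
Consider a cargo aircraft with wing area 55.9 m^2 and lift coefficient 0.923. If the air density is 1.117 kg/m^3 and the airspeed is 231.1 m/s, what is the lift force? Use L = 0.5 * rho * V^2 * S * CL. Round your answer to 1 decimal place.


Step 1: Calculate dynamic pressure q = 0.5 * 1.117 * 231.1^2 = 0.5 * 1.117 * 53407.21 = 29827.9268 Pa
Step 2: Multiply by wing area and lift coefficient: L = 29827.9268 * 55.9 * 0.923
Step 3: L = 1667381.1073 * 0.923 = 1538992.8 N

1538992.8


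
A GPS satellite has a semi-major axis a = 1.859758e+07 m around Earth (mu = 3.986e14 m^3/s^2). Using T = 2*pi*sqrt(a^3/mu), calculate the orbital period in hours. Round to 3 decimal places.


Step 1: a^3 / mu = 6.432345e+21 / 3.986e14 = 1.613734e+07
Step 2: sqrt(1.613734e+07) = 4017.1311 s
Step 3: T = 2*pi * 4017.1311 = 25240.38 s
Step 4: T in hours = 25240.38 / 3600 = 7.011 hours

7.011


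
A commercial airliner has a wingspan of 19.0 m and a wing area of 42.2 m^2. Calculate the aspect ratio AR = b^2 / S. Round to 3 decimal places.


Step 1: b^2 = 19.0^2 = 361.0
Step 2: AR = 361.0 / 42.2 = 8.555

8.555


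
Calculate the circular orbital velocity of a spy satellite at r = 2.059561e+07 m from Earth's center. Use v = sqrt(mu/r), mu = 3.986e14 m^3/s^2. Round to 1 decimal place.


Step 1: mu / r = 3.986e14 / 2.059561e+07 = 19353638.9551
Step 2: v = sqrt(19353638.9551) = 4399.3 m/s

4399.3


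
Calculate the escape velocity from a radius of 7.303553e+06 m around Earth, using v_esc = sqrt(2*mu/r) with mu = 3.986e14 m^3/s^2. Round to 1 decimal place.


Step 1: 2*mu/r = 2 * 3.986e14 / 7.303553e+06 = 109152353.6558
Step 2: v_esc = sqrt(109152353.6558) = 10447.6 m/s

10447.6


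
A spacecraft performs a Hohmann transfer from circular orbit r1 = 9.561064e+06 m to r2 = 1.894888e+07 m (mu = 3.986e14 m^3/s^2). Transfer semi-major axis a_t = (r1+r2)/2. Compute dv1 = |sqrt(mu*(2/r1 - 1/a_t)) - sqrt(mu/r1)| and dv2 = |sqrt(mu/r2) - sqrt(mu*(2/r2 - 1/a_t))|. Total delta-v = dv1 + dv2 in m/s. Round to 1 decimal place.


Step 1: Transfer semi-major axis a_t = (9.561064e+06 + 1.894888e+07) / 2 = 1.425497e+07 m
Step 2: v1 (circular at r1) = sqrt(mu/r1) = 6456.77 m/s
Step 3: v_t1 = sqrt(mu*(2/r1 - 1/a_t)) = 7444.3 m/s
Step 4: dv1 = |7444.3 - 6456.77| = 987.53 m/s
Step 5: v2 (circular at r2) = 4586.45 m/s, v_t2 = 3756.18 m/s
Step 6: dv2 = |4586.45 - 3756.18| = 830.27 m/s
Step 7: Total delta-v = 987.53 + 830.27 = 1817.8 m/s

1817.8


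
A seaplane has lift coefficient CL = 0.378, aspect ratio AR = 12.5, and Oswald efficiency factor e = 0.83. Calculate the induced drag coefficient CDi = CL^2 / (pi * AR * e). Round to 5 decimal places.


Step 1: CL^2 = 0.378^2 = 0.142884
Step 2: pi * AR * e = 3.14159 * 12.5 * 0.83 = 32.594024
Step 3: CDi = 0.142884 / 32.594024 = 0.00438

0.00438


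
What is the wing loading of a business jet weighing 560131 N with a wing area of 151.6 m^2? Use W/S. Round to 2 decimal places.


Step 1: Wing loading = W / S = 560131 / 151.6
Step 2: Wing loading = 3694.80 N/m^2

3694.80


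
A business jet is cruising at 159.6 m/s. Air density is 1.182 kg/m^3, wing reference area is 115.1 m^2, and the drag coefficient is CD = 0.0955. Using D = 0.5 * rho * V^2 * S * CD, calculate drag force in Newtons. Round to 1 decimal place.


Step 1: Dynamic pressure q = 0.5 * 1.182 * 159.6^2 = 15054.0466 Pa
Step 2: Drag D = q * S * CD = 15054.0466 * 115.1 * 0.0955
Step 3: D = 165474.8 N

165474.8


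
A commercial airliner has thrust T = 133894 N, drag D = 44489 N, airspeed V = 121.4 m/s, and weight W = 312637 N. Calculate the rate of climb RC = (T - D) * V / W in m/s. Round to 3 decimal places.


Step 1: Excess thrust = T - D = 133894 - 44489 = 89405 N
Step 2: Excess power = 89405 * 121.4 = 10853767.0 W
Step 3: RC = 10853767.0 / 312637 = 34.717 m/s

34.717


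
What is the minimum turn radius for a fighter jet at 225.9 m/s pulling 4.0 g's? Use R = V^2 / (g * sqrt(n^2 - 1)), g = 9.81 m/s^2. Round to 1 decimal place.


Step 1: V^2 = 225.9^2 = 51030.81
Step 2: n^2 - 1 = 4.0^2 - 1 = 15.0
Step 3: sqrt(15.0) = 3.872983
Step 4: R = 51030.81 / (9.81 * 3.872983) = 1343.1 m

1343.1


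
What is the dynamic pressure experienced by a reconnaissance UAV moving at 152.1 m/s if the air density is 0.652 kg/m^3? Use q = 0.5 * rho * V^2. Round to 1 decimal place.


Step 1: V^2 = 152.1^2 = 23134.41
Step 2: q = 0.5 * 0.652 * 23134.41
Step 3: q = 7541.8 Pa

7541.8


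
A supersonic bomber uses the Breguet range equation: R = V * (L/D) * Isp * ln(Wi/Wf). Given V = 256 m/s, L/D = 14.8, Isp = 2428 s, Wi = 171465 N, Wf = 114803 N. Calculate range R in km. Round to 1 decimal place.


Step 1: Coefficient = V * (L/D) * Isp = 256 * 14.8 * 2428 = 9199206.4 m
Step 2: Wi/Wf = 171465 / 114803 = 1.493559
Step 3: ln(1.493559) = 0.401162
Step 4: R = 9199206.4 * 0.401162 = 3690367.9 m = 3690.4 km

3690.4


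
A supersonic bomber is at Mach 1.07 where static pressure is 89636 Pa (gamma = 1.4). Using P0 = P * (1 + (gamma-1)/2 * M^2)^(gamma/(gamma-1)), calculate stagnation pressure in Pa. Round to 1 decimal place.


Step 1: (gamma-1)/2 * M^2 = 0.2 * 1.1449 = 0.22898
Step 2: 1 + 0.22898 = 1.22898
Step 3: Exponent gamma/(gamma-1) = 3.5
Step 4: P0 = 89636 * 1.22898^3.5 = 184454.5 Pa

184454.5


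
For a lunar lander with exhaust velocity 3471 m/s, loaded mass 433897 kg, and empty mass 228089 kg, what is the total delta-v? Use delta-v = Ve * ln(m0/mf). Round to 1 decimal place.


Step 1: Mass ratio m0/mf = 433897 / 228089 = 1.902314
Step 2: ln(1.902314) = 0.643071
Step 3: delta-v = 3471 * 0.643071 = 2232.1 m/s

2232.1


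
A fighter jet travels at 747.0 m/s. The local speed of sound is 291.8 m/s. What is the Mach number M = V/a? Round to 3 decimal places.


Step 1: M = V / a = 747.0 / 291.8
Step 2: M = 2.560

2.560


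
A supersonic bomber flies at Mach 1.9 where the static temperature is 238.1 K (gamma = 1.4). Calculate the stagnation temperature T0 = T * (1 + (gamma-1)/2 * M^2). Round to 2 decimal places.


Step 1: (gamma-1)/2 = 0.2
Step 2: M^2 = 3.61
Step 3: 1 + 0.2 * 3.61 = 1.722
Step 4: T0 = 238.1 * 1.722 = 410.01 K

410.01


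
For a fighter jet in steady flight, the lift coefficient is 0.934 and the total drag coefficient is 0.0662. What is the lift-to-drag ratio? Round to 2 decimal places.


Step 1: L/D = CL / CD = 0.934 / 0.0662
Step 2: L/D = 14.11

14.11


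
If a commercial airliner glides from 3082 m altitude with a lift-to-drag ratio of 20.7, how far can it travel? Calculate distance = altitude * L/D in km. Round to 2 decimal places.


Step 1: Glide distance = altitude * L/D = 3082 * 20.7 = 63797.4 m
Step 2: Convert to km: 63797.4 / 1000 = 63.80 km

63.80


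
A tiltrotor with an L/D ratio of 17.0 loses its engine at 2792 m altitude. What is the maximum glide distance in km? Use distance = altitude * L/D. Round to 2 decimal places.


Step 1: Glide distance = altitude * L/D = 2792 * 17.0 = 47464.0 m
Step 2: Convert to km: 47464.0 / 1000 = 47.46 km

47.46


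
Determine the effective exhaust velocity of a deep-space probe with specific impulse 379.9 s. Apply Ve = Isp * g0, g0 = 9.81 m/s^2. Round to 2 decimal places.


Step 1: Ve = Isp * g0 = 379.9 * 9.81
Step 2: Ve = 3726.82 m/s

3726.82


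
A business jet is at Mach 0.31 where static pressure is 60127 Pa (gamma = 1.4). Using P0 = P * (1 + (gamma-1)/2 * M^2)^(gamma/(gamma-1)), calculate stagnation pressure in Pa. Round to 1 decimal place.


Step 1: (gamma-1)/2 * M^2 = 0.2 * 0.0961 = 0.01922
Step 2: 1 + 0.01922 = 1.01922
Step 3: Exponent gamma/(gamma-1) = 3.5
Step 4: P0 = 60127 * 1.01922^3.5 = 64269.9 Pa

64269.9


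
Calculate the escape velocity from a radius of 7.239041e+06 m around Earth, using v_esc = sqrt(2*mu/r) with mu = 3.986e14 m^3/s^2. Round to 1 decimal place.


Step 1: 2*mu/r = 2 * 3.986e14 / 7.239041e+06 = 110125084.248
Step 2: v_esc = sqrt(110125084.248) = 10494.0 m/s

10494.0


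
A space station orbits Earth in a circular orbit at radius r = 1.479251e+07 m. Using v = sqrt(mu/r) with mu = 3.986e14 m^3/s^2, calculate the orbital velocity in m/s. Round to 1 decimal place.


Step 1: mu / r = 3.986e14 / 1.479251e+07 = 26946069.3283
Step 2: v = sqrt(26946069.3283) = 5191.0 m/s

5191.0


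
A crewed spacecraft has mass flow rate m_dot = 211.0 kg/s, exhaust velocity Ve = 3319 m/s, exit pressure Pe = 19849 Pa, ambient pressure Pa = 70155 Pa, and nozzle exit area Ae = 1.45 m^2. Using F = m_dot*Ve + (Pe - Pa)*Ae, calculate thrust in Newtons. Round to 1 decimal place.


Step 1: Momentum thrust = m_dot * Ve = 211.0 * 3319 = 700309.0 N
Step 2: Pressure thrust = (Pe - Pa) * Ae = (19849 - 70155) * 1.45 = -72943.70 N
Step 3: Total thrust F = 700309.0 + -72943.70 = 627365.3 N

627365.3


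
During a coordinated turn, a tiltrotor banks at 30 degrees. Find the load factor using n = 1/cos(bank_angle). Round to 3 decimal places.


Step 1: Convert 30 degrees to radians = 0.523599
Step 2: cos(30 deg) = 0.866025
Step 3: n = 1 / 0.866025 = 1.155

1.155


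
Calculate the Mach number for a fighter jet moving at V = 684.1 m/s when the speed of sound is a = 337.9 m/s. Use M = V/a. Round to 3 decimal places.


Step 1: M = V / a = 684.1 / 337.9
Step 2: M = 2.025

2.025


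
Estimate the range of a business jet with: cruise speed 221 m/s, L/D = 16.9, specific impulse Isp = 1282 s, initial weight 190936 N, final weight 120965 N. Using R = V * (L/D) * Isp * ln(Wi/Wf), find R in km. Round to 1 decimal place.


Step 1: Coefficient = V * (L/D) * Isp = 221 * 16.9 * 1282 = 4788141.8 m
Step 2: Wi/Wf = 190936 / 120965 = 1.57844
Step 3: ln(1.57844) = 0.456437
Step 4: R = 4788141.8 * 0.456437 = 2185485.3 m = 2185.5 km

2185.5


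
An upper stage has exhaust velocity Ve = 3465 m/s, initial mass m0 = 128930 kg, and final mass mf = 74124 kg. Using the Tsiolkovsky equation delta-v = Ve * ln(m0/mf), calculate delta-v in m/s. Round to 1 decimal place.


Step 1: Mass ratio m0/mf = 128930 / 74124 = 1.739383
Step 2: ln(1.739383) = 0.55353
Step 3: delta-v = 3465 * 0.55353 = 1918.0 m/s

1918.0


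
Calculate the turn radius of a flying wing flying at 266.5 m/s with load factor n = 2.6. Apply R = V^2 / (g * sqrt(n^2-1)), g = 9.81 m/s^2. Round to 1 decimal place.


Step 1: V^2 = 266.5^2 = 71022.25
Step 2: n^2 - 1 = 2.6^2 - 1 = 5.76
Step 3: sqrt(5.76) = 2.4
Step 4: R = 71022.25 / (9.81 * 2.4) = 3016.6 m

3016.6


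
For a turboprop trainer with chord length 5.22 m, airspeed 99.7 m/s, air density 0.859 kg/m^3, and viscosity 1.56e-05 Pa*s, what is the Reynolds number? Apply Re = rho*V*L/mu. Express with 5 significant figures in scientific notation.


Step 1: Numerator = rho * V * L = 0.859 * 99.7 * 5.22 = 447.052806
Step 2: Re = 447.052806 / 1.56e-05
Step 3: Re = 2.8657e+07

2.8657e+07


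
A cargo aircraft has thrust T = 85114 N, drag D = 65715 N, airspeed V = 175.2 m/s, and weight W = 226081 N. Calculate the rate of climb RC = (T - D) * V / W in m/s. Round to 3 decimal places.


Step 1: Excess thrust = T - D = 85114 - 65715 = 19399 N
Step 2: Excess power = 19399 * 175.2 = 3398704.8 W
Step 3: RC = 3398704.8 / 226081 = 15.033 m/s

15.033


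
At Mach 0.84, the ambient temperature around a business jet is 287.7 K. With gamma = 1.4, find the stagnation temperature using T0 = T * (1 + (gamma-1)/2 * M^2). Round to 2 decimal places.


Step 1: (gamma-1)/2 = 0.2
Step 2: M^2 = 0.7056
Step 3: 1 + 0.2 * 0.7056 = 1.14112
Step 4: T0 = 287.7 * 1.14112 = 328.30 K

328.30


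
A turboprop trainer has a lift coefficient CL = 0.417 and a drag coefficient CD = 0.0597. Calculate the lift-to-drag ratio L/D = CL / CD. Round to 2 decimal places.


Step 1: L/D = CL / CD = 0.417 / 0.0597
Step 2: L/D = 6.98

6.98


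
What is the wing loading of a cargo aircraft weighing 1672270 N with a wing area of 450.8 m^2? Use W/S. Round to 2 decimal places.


Step 1: Wing loading = W / S = 1672270 / 450.8
Step 2: Wing loading = 3709.56 N/m^2

3709.56


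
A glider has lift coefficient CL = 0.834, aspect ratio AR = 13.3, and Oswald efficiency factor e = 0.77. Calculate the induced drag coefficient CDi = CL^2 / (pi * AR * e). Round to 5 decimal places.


Step 1: CL^2 = 0.834^2 = 0.695556
Step 2: pi * AR * e = 3.14159 * 13.3 * 0.77 = 32.17305
Step 3: CDi = 0.695556 / 32.17305 = 0.02162

0.02162


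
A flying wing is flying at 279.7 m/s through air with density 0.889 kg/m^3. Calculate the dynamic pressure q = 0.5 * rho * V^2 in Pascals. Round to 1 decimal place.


Step 1: V^2 = 279.7^2 = 78232.09
Step 2: q = 0.5 * 0.889 * 78232.09
Step 3: q = 34774.2 Pa

34774.2


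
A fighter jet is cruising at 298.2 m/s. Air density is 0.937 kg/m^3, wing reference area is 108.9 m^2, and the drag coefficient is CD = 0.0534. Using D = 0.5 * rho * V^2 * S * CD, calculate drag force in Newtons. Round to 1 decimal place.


Step 1: Dynamic pressure q = 0.5 * 0.937 * 298.2^2 = 41660.5379 Pa
Step 2: Drag D = q * S * CD = 41660.5379 * 108.9 * 0.0534
Step 3: D = 242266.9 N

242266.9


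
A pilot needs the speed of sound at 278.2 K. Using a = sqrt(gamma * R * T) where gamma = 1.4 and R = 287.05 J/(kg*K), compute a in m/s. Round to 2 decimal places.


Step 1: gamma * R * T = 1.4 * 287.05 * 278.2 = 111800.234
Step 2: a = sqrt(111800.234) = 334.37 m/s

334.37


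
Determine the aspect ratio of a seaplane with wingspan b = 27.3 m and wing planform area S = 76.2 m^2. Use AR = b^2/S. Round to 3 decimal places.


Step 1: b^2 = 27.3^2 = 745.29
Step 2: AR = 745.29 / 76.2 = 9.781

9.781


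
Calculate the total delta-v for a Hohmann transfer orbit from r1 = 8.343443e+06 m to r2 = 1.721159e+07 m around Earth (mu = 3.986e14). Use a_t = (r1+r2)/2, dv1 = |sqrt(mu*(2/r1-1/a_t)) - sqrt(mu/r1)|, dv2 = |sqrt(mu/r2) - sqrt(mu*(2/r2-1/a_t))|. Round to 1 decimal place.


Step 1: Transfer semi-major axis a_t = (8.343443e+06 + 1.721159e+07) / 2 = 1.277752e+07 m
Step 2: v1 (circular at r1) = sqrt(mu/r1) = 6911.88 m/s
Step 3: v_t1 = sqrt(mu*(2/r1 - 1/a_t)) = 8022.01 m/s
Step 4: dv1 = |8022.01 - 6911.88| = 1110.13 m/s
Step 5: v2 (circular at r2) = 4812.36 m/s, v_t2 = 3888.73 m/s
Step 6: dv2 = |4812.36 - 3888.73| = 923.63 m/s
Step 7: Total delta-v = 1110.13 + 923.63 = 2033.8 m/s

2033.8


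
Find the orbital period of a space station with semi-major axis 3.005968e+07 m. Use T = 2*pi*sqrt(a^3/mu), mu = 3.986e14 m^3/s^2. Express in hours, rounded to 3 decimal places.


Step 1: a^3 / mu = 2.716146e+22 / 3.986e14 = 6.814214e+07
Step 2: sqrt(6.814214e+07) = 8254.8252 s
Step 3: T = 2*pi * 8254.8252 = 51866.6 s
Step 4: T in hours = 51866.6 / 3600 = 14.407 hours

14.407


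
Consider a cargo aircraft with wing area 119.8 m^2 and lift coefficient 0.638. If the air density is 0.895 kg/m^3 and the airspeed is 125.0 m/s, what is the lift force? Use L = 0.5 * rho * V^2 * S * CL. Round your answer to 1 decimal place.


Step 1: Calculate dynamic pressure q = 0.5 * 0.895 * 125.0^2 = 0.5 * 0.895 * 15625.0 = 6992.1875 Pa
Step 2: Multiply by wing area and lift coefficient: L = 6992.1875 * 119.8 * 0.638
Step 3: L = 837664.0625 * 0.638 = 534429.7 N

534429.7


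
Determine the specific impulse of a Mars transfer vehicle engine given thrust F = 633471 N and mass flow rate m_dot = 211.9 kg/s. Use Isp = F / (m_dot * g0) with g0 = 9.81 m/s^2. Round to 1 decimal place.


Step 1: m_dot * g0 = 211.9 * 9.81 = 2078.74
Step 2: Isp = 633471 / 2078.74 = 304.7 s

304.7


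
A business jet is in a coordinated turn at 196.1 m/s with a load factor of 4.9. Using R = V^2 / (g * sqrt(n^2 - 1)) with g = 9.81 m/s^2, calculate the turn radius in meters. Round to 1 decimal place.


Step 1: V^2 = 196.1^2 = 38455.21
Step 2: n^2 - 1 = 4.9^2 - 1 = 23.01
Step 3: sqrt(23.01) = 4.796874
Step 4: R = 38455.21 / (9.81 * 4.796874) = 817.2 m

817.2


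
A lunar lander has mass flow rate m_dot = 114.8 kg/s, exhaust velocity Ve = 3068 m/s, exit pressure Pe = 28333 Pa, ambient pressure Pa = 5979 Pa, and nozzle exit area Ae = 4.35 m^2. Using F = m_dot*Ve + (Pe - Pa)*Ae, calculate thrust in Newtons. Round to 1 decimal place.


Step 1: Momentum thrust = m_dot * Ve = 114.8 * 3068 = 352206.4 N
Step 2: Pressure thrust = (Pe - Pa) * Ae = (28333 - 5979) * 4.35 = 97239.90 N
Step 3: Total thrust F = 352206.4 + 97239.90 = 449446.3 N

449446.3


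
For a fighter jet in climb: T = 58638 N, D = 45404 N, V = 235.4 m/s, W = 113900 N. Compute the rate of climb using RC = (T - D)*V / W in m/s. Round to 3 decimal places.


Step 1: Excess thrust = T - D = 58638 - 45404 = 13234 N
Step 2: Excess power = 13234 * 235.4 = 3115283.6 W
Step 3: RC = 3115283.6 / 113900 = 27.351 m/s

27.351


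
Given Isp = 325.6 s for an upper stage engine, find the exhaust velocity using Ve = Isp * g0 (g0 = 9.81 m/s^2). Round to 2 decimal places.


Step 1: Ve = Isp * g0 = 325.6 * 9.81
Step 2: Ve = 3194.14 m/s

3194.14


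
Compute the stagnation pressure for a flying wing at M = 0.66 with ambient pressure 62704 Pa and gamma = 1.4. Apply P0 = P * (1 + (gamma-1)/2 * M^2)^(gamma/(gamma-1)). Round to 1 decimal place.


Step 1: (gamma-1)/2 * M^2 = 0.2 * 0.4356 = 0.08712
Step 2: 1 + 0.08712 = 1.08712
Step 3: Exponent gamma/(gamma-1) = 3.5
Step 4: P0 = 62704 * 1.08712^3.5 = 83997.5 Pa

83997.5


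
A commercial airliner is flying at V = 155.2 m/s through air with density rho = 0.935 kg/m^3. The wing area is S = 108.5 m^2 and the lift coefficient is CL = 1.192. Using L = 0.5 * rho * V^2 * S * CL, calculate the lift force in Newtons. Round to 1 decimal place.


Step 1: Calculate dynamic pressure q = 0.5 * 0.935 * 155.2^2 = 0.5 * 0.935 * 24087.04 = 11260.6912 Pa
Step 2: Multiply by wing area and lift coefficient: L = 11260.6912 * 108.5 * 1.192
Step 3: L = 1221784.9952 * 1.192 = 1456367.7 N

1456367.7


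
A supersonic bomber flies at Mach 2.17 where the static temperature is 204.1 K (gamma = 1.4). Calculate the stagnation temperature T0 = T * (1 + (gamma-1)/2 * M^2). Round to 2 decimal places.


Step 1: (gamma-1)/2 = 0.2
Step 2: M^2 = 4.7089
Step 3: 1 + 0.2 * 4.7089 = 1.94178
Step 4: T0 = 204.1 * 1.94178 = 396.32 K

396.32


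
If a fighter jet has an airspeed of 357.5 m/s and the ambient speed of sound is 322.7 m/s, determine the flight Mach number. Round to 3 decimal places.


Step 1: M = V / a = 357.5 / 322.7
Step 2: M = 1.108

1.108


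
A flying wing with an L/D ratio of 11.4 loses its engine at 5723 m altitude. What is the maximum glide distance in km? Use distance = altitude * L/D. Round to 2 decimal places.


Step 1: Glide distance = altitude * L/D = 5723 * 11.4 = 65242.2 m
Step 2: Convert to km: 65242.2 / 1000 = 65.24 km

65.24


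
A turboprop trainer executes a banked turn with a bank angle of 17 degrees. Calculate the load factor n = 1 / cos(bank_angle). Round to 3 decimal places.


Step 1: Convert 17 degrees to radians = 0.296706
Step 2: cos(17 deg) = 0.956305
Step 3: n = 1 / 0.956305 = 1.046

1.046


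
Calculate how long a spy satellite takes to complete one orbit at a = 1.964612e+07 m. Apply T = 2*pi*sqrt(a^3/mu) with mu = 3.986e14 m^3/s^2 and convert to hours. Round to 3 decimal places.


Step 1: a^3 / mu = 7.582814e+21 / 3.986e14 = 1.902362e+07
Step 2: sqrt(1.902362e+07) = 4361.6071 s
Step 3: T = 2*pi * 4361.6071 = 27404.79 s
Step 4: T in hours = 27404.79 / 3600 = 7.612 hours

7.612


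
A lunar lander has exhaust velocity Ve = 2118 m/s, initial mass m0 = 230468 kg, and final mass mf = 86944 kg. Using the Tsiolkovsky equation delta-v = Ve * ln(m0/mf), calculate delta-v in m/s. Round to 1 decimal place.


Step 1: Mass ratio m0/mf = 230468 / 86944 = 2.650764
Step 2: ln(2.650764) = 0.974848
Step 3: delta-v = 2118 * 0.974848 = 2064.7 m/s

2064.7


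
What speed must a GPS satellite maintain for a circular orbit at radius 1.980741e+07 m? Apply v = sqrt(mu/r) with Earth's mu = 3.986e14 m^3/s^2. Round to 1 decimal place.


Step 1: mu / r = 3.986e14 / 1.980741e+07 = 20123781.9584
Step 2: v = sqrt(20123781.9584) = 4486.0 m/s

4486.0


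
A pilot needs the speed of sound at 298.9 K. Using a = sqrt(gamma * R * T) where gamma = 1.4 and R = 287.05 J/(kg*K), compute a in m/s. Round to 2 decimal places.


Step 1: gamma * R * T = 1.4 * 287.05 * 298.9 = 120118.943
Step 2: a = sqrt(120118.943) = 346.58 m/s

346.58


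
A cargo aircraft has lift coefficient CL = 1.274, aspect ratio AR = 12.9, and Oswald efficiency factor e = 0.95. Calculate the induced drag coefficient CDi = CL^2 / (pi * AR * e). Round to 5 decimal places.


Step 1: CL^2 = 1.274^2 = 1.623076
Step 2: pi * AR * e = 3.14159 * 12.9 * 0.95 = 38.500218
Step 3: CDi = 1.623076 / 38.500218 = 0.04216

0.04216


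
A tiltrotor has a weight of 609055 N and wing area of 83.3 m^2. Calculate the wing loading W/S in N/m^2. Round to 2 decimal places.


Step 1: Wing loading = W / S = 609055 / 83.3
Step 2: Wing loading = 7311.58 N/m^2

7311.58


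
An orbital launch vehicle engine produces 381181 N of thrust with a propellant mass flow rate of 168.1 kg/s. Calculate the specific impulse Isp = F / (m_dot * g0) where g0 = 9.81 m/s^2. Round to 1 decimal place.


Step 1: m_dot * g0 = 168.1 * 9.81 = 1649.06
Step 2: Isp = 381181 / 1649.06 = 231.2 s

231.2


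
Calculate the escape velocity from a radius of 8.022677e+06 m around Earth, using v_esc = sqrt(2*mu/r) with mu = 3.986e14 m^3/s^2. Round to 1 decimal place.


Step 1: 2*mu/r = 2 * 3.986e14 / 8.022677e+06 = 99368328.0531
Step 2: v_esc = sqrt(99368328.0531) = 9968.4 m/s

9968.4


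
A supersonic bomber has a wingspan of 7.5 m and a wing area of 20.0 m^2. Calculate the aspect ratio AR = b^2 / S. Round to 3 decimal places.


Step 1: b^2 = 7.5^2 = 56.25
Step 2: AR = 56.25 / 20.0 = 2.813

2.813


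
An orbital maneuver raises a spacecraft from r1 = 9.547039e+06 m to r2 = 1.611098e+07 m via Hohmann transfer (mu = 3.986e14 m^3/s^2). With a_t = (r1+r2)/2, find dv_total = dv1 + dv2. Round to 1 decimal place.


Step 1: Transfer semi-major axis a_t = (9.547039e+06 + 1.611098e+07) / 2 = 1.282901e+07 m
Step 2: v1 (circular at r1) = sqrt(mu/r1) = 6461.51 m/s
Step 3: v_t1 = sqrt(mu*(2/r1 - 1/a_t)) = 7241.0 m/s
Step 4: dv1 = |7241.0 - 6461.51| = 779.49 m/s
Step 5: v2 (circular at r2) = 4974.02 m/s, v_t2 = 4290.87 m/s
Step 6: dv2 = |4974.02 - 4290.87| = 683.15 m/s
Step 7: Total delta-v = 779.49 + 683.15 = 1462.6 m/s

1462.6


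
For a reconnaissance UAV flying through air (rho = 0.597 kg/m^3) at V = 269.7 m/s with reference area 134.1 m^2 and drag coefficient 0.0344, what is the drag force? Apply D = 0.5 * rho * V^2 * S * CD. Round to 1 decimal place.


Step 1: Dynamic pressure q = 0.5 * 0.597 * 269.7^2 = 21712.3199 Pa
Step 2: Drag D = q * S * CD = 21712.3199 * 134.1 * 0.0344
Step 3: D = 100159.8 N

100159.8


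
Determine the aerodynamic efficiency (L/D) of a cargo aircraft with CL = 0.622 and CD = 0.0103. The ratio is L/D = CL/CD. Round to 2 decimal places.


Step 1: L/D = CL / CD = 0.622 / 0.0103
Step 2: L/D = 60.39

60.39


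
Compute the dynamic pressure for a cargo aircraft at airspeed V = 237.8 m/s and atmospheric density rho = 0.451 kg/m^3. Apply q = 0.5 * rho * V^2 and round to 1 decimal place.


Step 1: V^2 = 237.8^2 = 56548.84
Step 2: q = 0.5 * 0.451 * 56548.84
Step 3: q = 12751.8 Pa

12751.8


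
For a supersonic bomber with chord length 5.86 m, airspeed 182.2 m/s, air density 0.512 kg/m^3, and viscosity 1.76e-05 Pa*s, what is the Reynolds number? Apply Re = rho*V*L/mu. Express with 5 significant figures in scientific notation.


Step 1: Numerator = rho * V * L = 0.512 * 182.2 * 5.86 = 546.658304
Step 2: Re = 546.658304 / 1.76e-05
Step 3: Re = 3.1060e+07

3.1060e+07


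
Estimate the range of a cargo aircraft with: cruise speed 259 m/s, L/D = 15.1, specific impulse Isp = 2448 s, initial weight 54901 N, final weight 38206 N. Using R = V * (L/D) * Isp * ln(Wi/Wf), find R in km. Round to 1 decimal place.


Step 1: Coefficient = V * (L/D) * Isp = 259 * 15.1 * 2448 = 9573883.2 m
Step 2: Wi/Wf = 54901 / 38206 = 1.436973
Step 3: ln(1.436973) = 0.362539
Step 4: R = 9573883.2 * 0.362539 = 3470906.0 m = 3470.9 km

3470.9


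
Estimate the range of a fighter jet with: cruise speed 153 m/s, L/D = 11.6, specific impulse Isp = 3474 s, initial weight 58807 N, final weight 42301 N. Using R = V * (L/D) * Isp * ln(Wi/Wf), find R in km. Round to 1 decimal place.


Step 1: Coefficient = V * (L/D) * Isp = 153 * 11.6 * 3474 = 6165655.2 m
Step 2: Wi/Wf = 58807 / 42301 = 1.390204
Step 3: ln(1.390204) = 0.32945
Step 4: R = 6165655.2 * 0.32945 = 2031276.1 m = 2031.3 km

2031.3


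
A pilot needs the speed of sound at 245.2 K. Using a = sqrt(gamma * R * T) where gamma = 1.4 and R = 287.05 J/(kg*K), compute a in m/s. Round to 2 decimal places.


Step 1: gamma * R * T = 1.4 * 287.05 * 245.2 = 98538.524
Step 2: a = sqrt(98538.524) = 313.91 m/s

313.91


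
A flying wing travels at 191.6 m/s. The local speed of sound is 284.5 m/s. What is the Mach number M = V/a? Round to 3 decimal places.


Step 1: M = V / a = 191.6 / 284.5
Step 2: M = 0.673

0.673


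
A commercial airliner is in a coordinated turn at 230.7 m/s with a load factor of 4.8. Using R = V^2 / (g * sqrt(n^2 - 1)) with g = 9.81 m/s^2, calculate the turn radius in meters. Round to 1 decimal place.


Step 1: V^2 = 230.7^2 = 53222.49
Step 2: n^2 - 1 = 4.8^2 - 1 = 22.04
Step 3: sqrt(22.04) = 4.694678
Step 4: R = 53222.49 / (9.81 * 4.694678) = 1155.6 m

1155.6


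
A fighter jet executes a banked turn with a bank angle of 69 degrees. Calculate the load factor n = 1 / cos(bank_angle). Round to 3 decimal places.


Step 1: Convert 69 degrees to radians = 1.204277
Step 2: cos(69 deg) = 0.358368
Step 3: n = 1 / 0.358368 = 2.790

2.790


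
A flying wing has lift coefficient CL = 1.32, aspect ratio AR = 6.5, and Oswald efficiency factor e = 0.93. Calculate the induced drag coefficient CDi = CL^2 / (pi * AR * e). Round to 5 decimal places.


Step 1: CL^2 = 1.32^2 = 1.7424
Step 2: pi * AR * e = 3.14159 * 6.5 * 0.93 = 18.990928
Step 3: CDi = 1.7424 / 18.990928 = 0.09175

0.09175


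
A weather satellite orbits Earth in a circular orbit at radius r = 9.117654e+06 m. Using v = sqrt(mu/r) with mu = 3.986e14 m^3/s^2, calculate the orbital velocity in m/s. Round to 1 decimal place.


Step 1: mu / r = 3.986e14 / 9.117654e+06 = 43717386.0732
Step 2: v = sqrt(43717386.0732) = 6611.9 m/s

6611.9


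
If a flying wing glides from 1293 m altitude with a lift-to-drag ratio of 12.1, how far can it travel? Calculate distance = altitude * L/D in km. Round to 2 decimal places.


Step 1: Glide distance = altitude * L/D = 1293 * 12.1 = 15645.3 m
Step 2: Convert to km: 15645.3 / 1000 = 15.65 km

15.65


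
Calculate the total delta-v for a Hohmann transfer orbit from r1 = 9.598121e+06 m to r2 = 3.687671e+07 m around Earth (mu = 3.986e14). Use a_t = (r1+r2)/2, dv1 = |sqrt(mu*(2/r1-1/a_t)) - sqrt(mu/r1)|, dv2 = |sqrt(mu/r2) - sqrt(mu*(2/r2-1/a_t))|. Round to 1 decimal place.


Step 1: Transfer semi-major axis a_t = (9.598121e+06 + 3.687671e+07) / 2 = 2.323742e+07 m
Step 2: v1 (circular at r1) = sqrt(mu/r1) = 6444.3 m/s
Step 3: v_t1 = sqrt(mu*(2/r1 - 1/a_t)) = 8118.16 m/s
Step 4: dv1 = |8118.16 - 6444.3| = 1673.87 m/s
Step 5: v2 (circular at r2) = 3287.7 m/s, v_t2 = 2112.96 m/s
Step 6: dv2 = |3287.7 - 2112.96| = 1174.74 m/s
Step 7: Total delta-v = 1673.87 + 1174.74 = 2848.6 m/s

2848.6


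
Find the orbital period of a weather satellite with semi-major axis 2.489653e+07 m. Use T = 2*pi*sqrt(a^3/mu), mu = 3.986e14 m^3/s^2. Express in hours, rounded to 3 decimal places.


Step 1: a^3 / mu = 1.543180e+22 / 3.986e14 = 3.871499e+07
Step 2: sqrt(3.871499e+07) = 6222.1372 s
Step 3: T = 2*pi * 6222.1372 = 39094.84 s
Step 4: T in hours = 39094.84 / 3600 = 10.860 hours

10.860


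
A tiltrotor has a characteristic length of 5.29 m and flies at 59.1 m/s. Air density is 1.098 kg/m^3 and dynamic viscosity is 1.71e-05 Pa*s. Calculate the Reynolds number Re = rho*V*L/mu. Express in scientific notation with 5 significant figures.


Step 1: Numerator = rho * V * L = 1.098 * 59.1 * 5.29 = 343.277622
Step 2: Re = 343.277622 / 1.71e-05
Step 3: Re = 2.0075e+07

2.0075e+07


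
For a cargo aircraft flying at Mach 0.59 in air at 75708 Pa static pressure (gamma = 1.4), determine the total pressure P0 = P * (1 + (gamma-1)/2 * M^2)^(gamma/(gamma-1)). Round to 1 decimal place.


Step 1: (gamma-1)/2 * M^2 = 0.2 * 0.3481 = 0.06962
Step 2: 1 + 0.06962 = 1.06962
Step 3: Exponent gamma/(gamma-1) = 3.5
Step 4: P0 = 75708 * 1.06962^3.5 = 95817.6 Pa

95817.6


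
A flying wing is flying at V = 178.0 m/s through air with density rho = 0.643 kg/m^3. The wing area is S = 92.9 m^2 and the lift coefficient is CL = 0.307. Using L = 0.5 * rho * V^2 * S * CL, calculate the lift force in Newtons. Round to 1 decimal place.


Step 1: Calculate dynamic pressure q = 0.5 * 0.643 * 178.0^2 = 0.5 * 0.643 * 31684.0 = 10186.406 Pa
Step 2: Multiply by wing area and lift coefficient: L = 10186.406 * 92.9 * 0.307
Step 3: L = 946317.1174 * 0.307 = 290519.4 N

290519.4


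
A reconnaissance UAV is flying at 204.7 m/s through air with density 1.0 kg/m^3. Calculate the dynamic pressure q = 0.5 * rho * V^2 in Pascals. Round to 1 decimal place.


Step 1: V^2 = 204.7^2 = 41902.09
Step 2: q = 0.5 * 1.0 * 41902.09
Step 3: q = 20951.0 Pa

20951.0


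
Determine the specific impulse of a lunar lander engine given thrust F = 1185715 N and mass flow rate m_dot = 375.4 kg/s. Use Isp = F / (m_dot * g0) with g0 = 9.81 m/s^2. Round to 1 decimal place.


Step 1: m_dot * g0 = 375.4 * 9.81 = 3682.67
Step 2: Isp = 1185715 / 3682.67 = 322.0 s

322.0


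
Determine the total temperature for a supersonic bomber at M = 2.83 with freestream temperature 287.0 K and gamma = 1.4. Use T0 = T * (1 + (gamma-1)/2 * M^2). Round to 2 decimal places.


Step 1: (gamma-1)/2 = 0.2
Step 2: M^2 = 8.0089
Step 3: 1 + 0.2 * 8.0089 = 2.60178
Step 4: T0 = 287.0 * 2.60178 = 746.71 K

746.71


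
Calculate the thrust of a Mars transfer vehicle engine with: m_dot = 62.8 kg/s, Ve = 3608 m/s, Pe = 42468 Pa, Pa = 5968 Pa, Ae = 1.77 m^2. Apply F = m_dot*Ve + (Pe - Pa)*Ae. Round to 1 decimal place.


Step 1: Momentum thrust = m_dot * Ve = 62.8 * 3608 = 226582.4 N
Step 2: Pressure thrust = (Pe - Pa) * Ae = (42468 - 5968) * 1.77 = 64605.00 N
Step 3: Total thrust F = 226582.4 + 64605.00 = 291187.4 N

291187.4


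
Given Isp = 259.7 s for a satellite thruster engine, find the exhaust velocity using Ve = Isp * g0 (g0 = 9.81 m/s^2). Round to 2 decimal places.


Step 1: Ve = Isp * g0 = 259.7 * 9.81
Step 2: Ve = 2547.66 m/s

2547.66


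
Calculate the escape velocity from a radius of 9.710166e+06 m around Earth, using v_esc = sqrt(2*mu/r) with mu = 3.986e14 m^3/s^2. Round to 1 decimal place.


Step 1: 2*mu/r = 2 * 3.986e14 / 9.710166e+06 = 82099523.3243
Step 2: v_esc = sqrt(82099523.3243) = 9060.9 m/s

9060.9


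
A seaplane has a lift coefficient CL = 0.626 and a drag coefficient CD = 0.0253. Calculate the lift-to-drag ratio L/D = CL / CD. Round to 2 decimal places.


Step 1: L/D = CL / CD = 0.626 / 0.0253
Step 2: L/D = 24.74

24.74


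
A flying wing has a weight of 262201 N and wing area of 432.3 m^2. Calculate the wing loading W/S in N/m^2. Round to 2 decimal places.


Step 1: Wing loading = W / S = 262201 / 432.3
Step 2: Wing loading = 606.53 N/m^2

606.53


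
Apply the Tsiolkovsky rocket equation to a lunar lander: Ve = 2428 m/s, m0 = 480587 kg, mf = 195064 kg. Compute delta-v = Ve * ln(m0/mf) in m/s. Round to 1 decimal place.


Step 1: Mass ratio m0/mf = 480587 / 195064 = 2.46374
Step 2: ln(2.46374) = 0.901681
Step 3: delta-v = 2428 * 0.901681 = 2189.3 m/s

2189.3


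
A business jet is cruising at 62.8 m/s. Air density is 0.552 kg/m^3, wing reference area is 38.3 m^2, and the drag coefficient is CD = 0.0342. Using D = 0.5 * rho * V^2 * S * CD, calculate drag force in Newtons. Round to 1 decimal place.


Step 1: Dynamic pressure q = 0.5 * 0.552 * 62.8^2 = 1088.4998 Pa
Step 2: Drag D = q * S * CD = 1088.4998 * 38.3 * 0.0342
Step 3: D = 1425.8 N

1425.8


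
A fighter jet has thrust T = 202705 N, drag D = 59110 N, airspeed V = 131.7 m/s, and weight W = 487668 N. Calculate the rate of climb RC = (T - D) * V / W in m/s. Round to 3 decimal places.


Step 1: Excess thrust = T - D = 202705 - 59110 = 143595 N
Step 2: Excess power = 143595 * 131.7 = 18911461.5 W
Step 3: RC = 18911461.5 / 487668 = 38.779 m/s

38.779


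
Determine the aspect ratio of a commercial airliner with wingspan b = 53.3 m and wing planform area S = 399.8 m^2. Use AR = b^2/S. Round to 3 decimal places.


Step 1: b^2 = 53.3^2 = 2840.89
Step 2: AR = 2840.89 / 399.8 = 7.106

7.106


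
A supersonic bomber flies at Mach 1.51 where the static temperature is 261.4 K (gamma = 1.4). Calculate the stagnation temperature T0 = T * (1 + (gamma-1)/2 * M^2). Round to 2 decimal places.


Step 1: (gamma-1)/2 = 0.2
Step 2: M^2 = 2.2801
Step 3: 1 + 0.2 * 2.2801 = 1.45602
Step 4: T0 = 261.4 * 1.45602 = 380.60 K

380.60


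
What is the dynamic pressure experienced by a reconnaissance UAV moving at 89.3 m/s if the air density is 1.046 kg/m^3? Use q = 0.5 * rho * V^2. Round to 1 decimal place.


Step 1: V^2 = 89.3^2 = 7974.49
Step 2: q = 0.5 * 1.046 * 7974.49
Step 3: q = 4170.7 Pa

4170.7


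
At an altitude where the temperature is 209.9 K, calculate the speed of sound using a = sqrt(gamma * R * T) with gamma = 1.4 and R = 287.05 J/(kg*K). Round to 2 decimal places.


Step 1: gamma * R * T = 1.4 * 287.05 * 209.9 = 84352.513
Step 2: a = sqrt(84352.513) = 290.44 m/s

290.44


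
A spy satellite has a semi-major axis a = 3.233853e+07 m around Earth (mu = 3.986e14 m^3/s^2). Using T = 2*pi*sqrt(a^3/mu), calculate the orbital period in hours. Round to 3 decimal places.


Step 1: a^3 / mu = 3.381900e+22 / 3.986e14 = 8.484447e+07
Step 2: sqrt(8.484447e+07) = 9211.1057 s
Step 3: T = 2*pi * 9211.1057 = 57875.08 s
Step 4: T in hours = 57875.08 / 3600 = 16.076 hours

16.076


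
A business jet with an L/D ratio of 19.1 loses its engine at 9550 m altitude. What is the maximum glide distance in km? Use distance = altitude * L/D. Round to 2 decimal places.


Step 1: Glide distance = altitude * L/D = 9550 * 19.1 = 182405.0 m
Step 2: Convert to km: 182405.0 / 1000 = 182.41 km

182.41


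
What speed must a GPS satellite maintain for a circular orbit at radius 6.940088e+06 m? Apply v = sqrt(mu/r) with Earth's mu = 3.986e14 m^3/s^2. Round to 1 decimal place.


Step 1: mu / r = 3.986e14 / 6.940088e+06 = 57434430.2262
Step 2: v = sqrt(57434430.2262) = 7578.6 m/s

7578.6


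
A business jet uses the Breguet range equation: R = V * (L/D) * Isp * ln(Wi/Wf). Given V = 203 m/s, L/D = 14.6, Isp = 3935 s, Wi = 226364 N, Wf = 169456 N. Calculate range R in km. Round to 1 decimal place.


Step 1: Coefficient = V * (L/D) * Isp = 203 * 14.6 * 3935 = 11662553.0 m
Step 2: Wi/Wf = 226364 / 169456 = 1.335828
Step 3: ln(1.335828) = 0.289551
Step 4: R = 11662553.0 * 0.289551 = 3376904.1 m = 3376.9 km

3376.9


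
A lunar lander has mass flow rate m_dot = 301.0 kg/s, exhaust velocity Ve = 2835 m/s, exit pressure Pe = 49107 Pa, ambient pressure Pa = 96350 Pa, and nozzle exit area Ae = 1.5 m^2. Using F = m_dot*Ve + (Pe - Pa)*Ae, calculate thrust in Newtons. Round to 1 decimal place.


Step 1: Momentum thrust = m_dot * Ve = 301.0 * 2835 = 853335.0 N
Step 2: Pressure thrust = (Pe - Pa) * Ae = (49107 - 96350) * 1.5 = -70864.5 N
Step 3: Total thrust F = 853335.0 + -70864.5 = 782470.5 N

782470.5


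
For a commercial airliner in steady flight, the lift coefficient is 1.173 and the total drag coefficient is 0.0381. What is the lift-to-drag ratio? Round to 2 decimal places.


Step 1: L/D = CL / CD = 1.173 / 0.0381
Step 2: L/D = 30.79

30.79


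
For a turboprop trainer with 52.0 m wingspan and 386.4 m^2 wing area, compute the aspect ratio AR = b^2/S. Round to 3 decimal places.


Step 1: b^2 = 52.0^2 = 2704.0
Step 2: AR = 2704.0 / 386.4 = 6.998

6.998


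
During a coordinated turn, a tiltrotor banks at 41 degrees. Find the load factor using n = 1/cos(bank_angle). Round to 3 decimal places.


Step 1: Convert 41 degrees to radians = 0.715585
Step 2: cos(41 deg) = 0.75471
Step 3: n = 1 / 0.75471 = 1.325

1.325


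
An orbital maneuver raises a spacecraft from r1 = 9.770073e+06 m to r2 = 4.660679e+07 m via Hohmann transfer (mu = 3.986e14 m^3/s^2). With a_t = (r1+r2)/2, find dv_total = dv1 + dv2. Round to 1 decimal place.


Step 1: Transfer semi-major axis a_t = (9.770073e+06 + 4.660679e+07) / 2 = 2.818843e+07 m
Step 2: v1 (circular at r1) = sqrt(mu/r1) = 6387.34 m/s
Step 3: v_t1 = sqrt(mu*(2/r1 - 1/a_t)) = 8213.13 m/s
Step 4: dv1 = |8213.13 - 6387.34| = 1825.8 m/s
Step 5: v2 (circular at r2) = 2924.45 m/s, v_t2 = 1721.7 m/s
Step 6: dv2 = |2924.45 - 1721.7| = 1202.75 m/s
Step 7: Total delta-v = 1825.8 + 1202.75 = 3028.5 m/s

3028.5
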